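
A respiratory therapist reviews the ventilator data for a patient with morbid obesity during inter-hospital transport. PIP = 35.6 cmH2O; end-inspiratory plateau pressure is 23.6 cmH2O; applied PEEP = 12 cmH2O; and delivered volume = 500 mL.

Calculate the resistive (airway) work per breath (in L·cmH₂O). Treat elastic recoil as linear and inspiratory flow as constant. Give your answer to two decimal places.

With constant inspiratory flow the resistive pressure is constant at PIP − Pplat = 35.6 − 23.6 = 12.0 cmH2O, so resistive work = 12.0 × 0.500 = 6.0 L·cmH2O.

6.00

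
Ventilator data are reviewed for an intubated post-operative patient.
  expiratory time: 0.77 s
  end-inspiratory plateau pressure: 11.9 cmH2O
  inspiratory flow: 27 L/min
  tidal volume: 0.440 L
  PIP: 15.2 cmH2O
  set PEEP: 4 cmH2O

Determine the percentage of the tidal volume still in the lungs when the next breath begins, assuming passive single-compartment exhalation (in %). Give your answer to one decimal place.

Flow: 27 L/min ÷ 60 = 0.45 L/s.
R = (PIP − Pplat)/V̇ = (15.2 − 11.9) / 0.45 = 3.3/0.45 = 7.333 cmH2O·s/L.
C = Vt/(Pplat − PEEP) = 440.0 / (11.9 − 4) = 440.0/7.9 = 55.696 mL/cmH2O.
τ = R × C = 7.333 × 0.0557 L/cmH2O = 0.4084 s.
Fraction remaining at end-expiration = e^(−Te/τ) = e^(−0.77/0.4084) = 0.1518 → 15.18%.

15.2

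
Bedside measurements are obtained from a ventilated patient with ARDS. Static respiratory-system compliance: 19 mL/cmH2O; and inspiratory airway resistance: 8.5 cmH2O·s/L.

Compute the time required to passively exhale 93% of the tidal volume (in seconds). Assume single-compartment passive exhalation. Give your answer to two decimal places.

τ = R × C = 8.5 × 19 mL/cmH2O = 8.5 × 0.019 L/cmH2O = 0.1615 s.
Exhaled fraction f = 1 − e^(−t/τ) → t = −τ·ln(1 − f) = −0.1615·ln(0.07) = 0.4295 s.

0.43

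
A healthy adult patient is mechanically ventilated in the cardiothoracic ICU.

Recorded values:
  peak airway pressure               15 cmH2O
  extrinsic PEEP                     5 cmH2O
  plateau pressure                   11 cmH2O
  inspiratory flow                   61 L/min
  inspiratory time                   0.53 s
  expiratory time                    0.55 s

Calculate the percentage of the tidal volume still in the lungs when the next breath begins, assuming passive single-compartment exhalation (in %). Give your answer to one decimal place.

21.1

Flow: 61 L/min ÷ 60 = 1.0167 L/s.
Vt = flow × Ti = 1.0167 L/s × 0.53 s × 1000 mL/L = 538.85 mL.
R = (PIP − Pplat)/V̇ = (15 − 11) / 1.0167 = 4.0/1.0167 = 3.934 cmH2O·s/L.
C = Vt/(Pplat − PEEP) = 538.85 / (11 − 5) = 538.85/6.0 = 89.808 mL/cmH2O.
τ = R × C = 3.934 × 0.08981 L/cmH2O = 0.3533 s.
Fraction remaining at end-expiration = e^(−Te/τ) = e^(−0.55/0.3533) = 0.2108 → 21.08%.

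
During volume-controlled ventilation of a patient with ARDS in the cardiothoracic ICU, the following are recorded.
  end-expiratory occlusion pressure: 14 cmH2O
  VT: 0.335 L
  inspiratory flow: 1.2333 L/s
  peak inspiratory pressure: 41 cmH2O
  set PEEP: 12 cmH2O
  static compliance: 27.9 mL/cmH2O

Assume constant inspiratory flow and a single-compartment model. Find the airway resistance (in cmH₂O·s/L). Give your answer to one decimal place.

12.2

Total PEEP = 14 cmH2O (set 12 + intrinsic 2); this is the baseline alveolar pressure.
Equation of motion (constant flow): PIP = Vt/C + R·V̇ + PEEP.
R·V̇ = PIP − Vt/C − PEEP = 41 − 335/27.9 − 14 = 41 − 12.007 − 14 = 14.993 cmH2O.
R = 14.993 / 1.2333 = 12.157 cmH2O·s/L.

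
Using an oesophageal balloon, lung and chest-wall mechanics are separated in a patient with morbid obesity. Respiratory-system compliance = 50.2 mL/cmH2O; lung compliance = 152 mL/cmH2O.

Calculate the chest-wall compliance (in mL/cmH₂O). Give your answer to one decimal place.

75.0

1/Ccw = 1/Crs − 1/CL.
1/Ccw = 1/50.2 − 1/152 = 0.01334.
Ccw = 74.963 mL/cmH2O.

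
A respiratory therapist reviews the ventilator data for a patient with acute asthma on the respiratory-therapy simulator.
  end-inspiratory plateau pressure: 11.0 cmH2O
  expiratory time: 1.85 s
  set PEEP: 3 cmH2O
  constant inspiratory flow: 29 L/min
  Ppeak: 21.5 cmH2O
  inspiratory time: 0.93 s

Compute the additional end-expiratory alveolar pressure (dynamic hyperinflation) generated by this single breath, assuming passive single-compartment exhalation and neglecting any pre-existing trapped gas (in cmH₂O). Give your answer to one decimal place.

1.8

Flow: 29 L/min ÷ 60 = 0.4833 L/s.
Vt = flow × Ti = 0.4833 L/s × 0.93 s × 1000 mL/L = 449.47 mL.
R = (PIP − Pplat)/V̇ = (21.5 − 11.0) / 0.4833 = 10.5/0.4833 = 21.726 cmH2O·s/L.
C = Vt/(Pplat − PEEP) = 449.47 / (11.0 − 3) = 449.47/8.0 = 56.184 mL/cmH2O.
τ = R × C = 21.726 × 0.05618 L/cmH2O = 1.221 s.
Fraction remaining = e^(−Te/τ) = e^(−1.85/1.221) = 0.2198; trapped volume = 449.47 × 0.2198 = 98.794 mL.
Additional alveolar pressure from trapping ≈ V_trapped / C = 98.794 / 56.184 = 1.758 cmH2O.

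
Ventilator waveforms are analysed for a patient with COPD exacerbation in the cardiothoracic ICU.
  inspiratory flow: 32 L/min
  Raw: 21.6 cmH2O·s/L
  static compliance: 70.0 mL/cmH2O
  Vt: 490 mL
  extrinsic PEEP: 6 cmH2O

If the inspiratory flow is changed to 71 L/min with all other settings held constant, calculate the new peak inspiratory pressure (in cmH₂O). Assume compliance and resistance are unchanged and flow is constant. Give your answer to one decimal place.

38.6

Flow: 32 L/min ÷ 60 = 0.5333 L/s.
New flow: 71 L/min ÷ 60 = 1.1833 L/s.
PIP = Vt/C + R·V̇ + PEEP (constant-flow equation of motion).
Only the resistive term changes: ΔPIP = R × ΔV̇ = 21.6 × (1.1833 − 0.5333) = 21.6 × 0.65 = 14.04 cmH2O.
Original PIP = 490/70.0 + 21.6×0.5333 + 6 = 24.519 cmH2O; new PIP = 24.519 + (14.04) = 38.559 cmH2O.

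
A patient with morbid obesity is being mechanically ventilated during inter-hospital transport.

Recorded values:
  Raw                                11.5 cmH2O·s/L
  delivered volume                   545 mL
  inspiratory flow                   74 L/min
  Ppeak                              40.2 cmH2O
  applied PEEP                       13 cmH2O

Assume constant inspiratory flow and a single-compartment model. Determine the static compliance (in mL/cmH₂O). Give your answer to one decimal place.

Flow: 74 L/min ÷ 60 = 1.2333 L/s.
Equation of motion (constant flow): PIP = Vt/C + R·V̇ + PEEP.
Vt/C = PIP − R·V̇ − PEEP = 40.2 − 11.5×1.2333 − 13 = 40.2 − 14.183 − 13 = 13.017 cmH2O.
C = Vt / 13.017 = 545 / 13.017 = 41.868 mL/cmH2O.

41.9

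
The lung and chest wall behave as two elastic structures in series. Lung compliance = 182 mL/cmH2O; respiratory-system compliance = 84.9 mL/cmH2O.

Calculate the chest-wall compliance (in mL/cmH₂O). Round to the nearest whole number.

1/Ccw = 1/Crs − 1/CL.
1/Ccw = 1/84.9 − 1/182 = 0.006284.
Ccw = 159.13 mL/cmH2O.

159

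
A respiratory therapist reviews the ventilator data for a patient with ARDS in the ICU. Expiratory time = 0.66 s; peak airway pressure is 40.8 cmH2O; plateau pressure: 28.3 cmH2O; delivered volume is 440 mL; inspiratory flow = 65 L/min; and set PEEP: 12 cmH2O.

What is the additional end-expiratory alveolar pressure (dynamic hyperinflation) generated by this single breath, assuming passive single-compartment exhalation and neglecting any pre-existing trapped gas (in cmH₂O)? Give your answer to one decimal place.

Flow: 65 L/min ÷ 60 = 1.0833 L/s.
R = (PIP − Pplat)/V̇ = (40.8 − 28.3) / 1.0833 = 12.5/1.0833 = 11.539 cmH2O·s/L.
C = Vt/(Pplat − PEEP) = 440.0 / (28.3 − 12) = 440.0/16.3 = 26.994 mL/cmH2O.
τ = R × C = 11.539 × 0.02699 L/cmH2O = 0.3114 s.
Fraction remaining = e^(−Te/τ) = e^(−0.66/0.3114) = 0.1201; trapped volume = 440.0 × 0.1201 = 52.844 mL.
Additional alveolar pressure from trapping ≈ V_trapped / C = 52.844 / 26.994 = 1.958 cmH2O.

2.0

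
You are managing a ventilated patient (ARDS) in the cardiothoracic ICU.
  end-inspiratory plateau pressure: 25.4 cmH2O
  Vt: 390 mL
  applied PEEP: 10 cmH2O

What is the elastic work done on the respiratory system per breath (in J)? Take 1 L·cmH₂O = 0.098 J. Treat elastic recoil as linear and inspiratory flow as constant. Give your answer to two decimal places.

0.29

Elastic work ≈ ½ × (Pplat − PEEP) × Vt = 0.5 × (25.4 − 10) × 0.390 L = 0.5 × 15.4 × 0.390 = 3.003 L·cmH2O.
× 0.098 J/(L·cmH2O) → 0.2943 J.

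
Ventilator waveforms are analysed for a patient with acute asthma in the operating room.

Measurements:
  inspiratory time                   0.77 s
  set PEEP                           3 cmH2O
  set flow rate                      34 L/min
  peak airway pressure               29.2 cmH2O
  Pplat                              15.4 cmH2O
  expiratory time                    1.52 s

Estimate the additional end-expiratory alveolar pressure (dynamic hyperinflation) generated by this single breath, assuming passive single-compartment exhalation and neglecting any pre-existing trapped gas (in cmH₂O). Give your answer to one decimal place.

Flow: 34 L/min ÷ 60 = 0.5667 L/s.
Vt = flow × Ti = 0.5667 L/s × 0.77 s × 1000 mL/L = 436.36 mL.
R = (PIP − Pplat)/V̇ = (29.2 − 15.4) / 0.5667 = 13.8/0.5667 = 24.352 cmH2O·s/L.
C = Vt/(Pplat − PEEP) = 436.36 / (15.4 − 3) = 436.36/12.4 = 35.19 mL/cmH2O.
τ = R × C = 24.352 × 0.03519 L/cmH2O = 0.8569 s.
Fraction remaining = e^(−Te/τ) = e^(−1.52/0.8569) = 0.1697; trapped volume = 436.36 × 0.1697 = 74.05 mL.
Additional alveolar pressure from trapping ≈ V_trapped / C = 74.05 / 35.19 = 2.104 cmH2O.

2.1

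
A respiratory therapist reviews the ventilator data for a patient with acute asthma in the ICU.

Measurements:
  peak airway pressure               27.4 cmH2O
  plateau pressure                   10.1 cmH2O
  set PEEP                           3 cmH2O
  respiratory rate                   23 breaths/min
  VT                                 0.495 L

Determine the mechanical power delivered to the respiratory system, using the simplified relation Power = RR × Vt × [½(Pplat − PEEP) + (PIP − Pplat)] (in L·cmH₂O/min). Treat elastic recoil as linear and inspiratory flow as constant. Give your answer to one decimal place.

237.4

Per-breath work = Vt × [½(Pplat−PEEP) + (PIP−Pplat)] = 0.495 × [0.5×7.1 + 17.3] = 0.495 × 20.85 = 10.321 L·cmH2O.
Power = 23 × 10.321 = 237.38 L·cmH2O/min.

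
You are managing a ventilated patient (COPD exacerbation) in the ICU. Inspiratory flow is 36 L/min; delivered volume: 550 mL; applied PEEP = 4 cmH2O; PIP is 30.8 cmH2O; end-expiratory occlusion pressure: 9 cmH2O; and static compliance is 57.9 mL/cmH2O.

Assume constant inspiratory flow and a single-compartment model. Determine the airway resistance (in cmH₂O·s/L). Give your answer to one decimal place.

20.5

Flow: 36 L/min ÷ 60 = 0.6 L/s.
Total PEEP = 9 cmH2O (set 4 + intrinsic 5); this is the baseline alveolar pressure.
Equation of motion (constant flow): PIP = Vt/C + R·V̇ + PEEP.
R·V̇ = PIP − Vt/C − PEEP = 30.8 − 550/57.9 − 9 = 30.8 − 9.499 − 9 = 12.301 cmH2O.
R = 12.301 / 0.6 = 20.502 cmH2O·s/L.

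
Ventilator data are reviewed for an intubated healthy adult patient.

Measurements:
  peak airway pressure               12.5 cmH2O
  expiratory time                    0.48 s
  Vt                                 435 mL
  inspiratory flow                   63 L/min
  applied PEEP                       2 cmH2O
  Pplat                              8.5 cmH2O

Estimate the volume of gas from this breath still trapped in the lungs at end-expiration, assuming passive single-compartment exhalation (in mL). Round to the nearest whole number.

66

Flow: 63 L/min ÷ 60 = 1.05 L/s.
R = (PIP − Pplat)/V̇ = (12.5 − 8.5) / 1.05 = 4.0/1.05 = 3.81 cmH2O·s/L.
C = Vt/(Pplat − PEEP) = 435.0 / (8.5 − 2) = 435.0/6.5 = 66.923 mL/cmH2O.
τ = R × C = 3.81 × 0.06692 L/cmH2O = 0.255 s.
Fraction remaining = e^(−Te/τ) = e^(−0.48/0.255) = 0.1522.
Trapped volume = 435.0 × 0.1522 = 66.207 mL.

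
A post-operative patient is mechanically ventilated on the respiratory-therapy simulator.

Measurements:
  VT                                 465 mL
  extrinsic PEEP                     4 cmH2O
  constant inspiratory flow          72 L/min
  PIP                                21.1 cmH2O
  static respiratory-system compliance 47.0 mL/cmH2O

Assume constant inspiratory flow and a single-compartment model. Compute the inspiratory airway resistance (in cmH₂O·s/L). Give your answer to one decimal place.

Flow: 72 L/min ÷ 60 = 1.2 L/s.
Equation of motion (constant flow): PIP = Vt/C + R·V̇ + PEEP.
R·V̇ = PIP − Vt/C − PEEP = 21.1 − 465/47.0 − 4 = 21.1 − 9.894 − 4 = 7.206 cmH2O.
R = 7.206 / 1.2 = 6.005 cmH2O·s/L.

6.0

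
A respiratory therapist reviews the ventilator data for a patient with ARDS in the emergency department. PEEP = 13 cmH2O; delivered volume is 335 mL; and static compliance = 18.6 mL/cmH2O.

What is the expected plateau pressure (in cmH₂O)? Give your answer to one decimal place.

Pplat = PEEP + Vt / Cstat = 13 + 335 / 18.6 = 13 + 18.011 = 31.011 cmH2O.

31.0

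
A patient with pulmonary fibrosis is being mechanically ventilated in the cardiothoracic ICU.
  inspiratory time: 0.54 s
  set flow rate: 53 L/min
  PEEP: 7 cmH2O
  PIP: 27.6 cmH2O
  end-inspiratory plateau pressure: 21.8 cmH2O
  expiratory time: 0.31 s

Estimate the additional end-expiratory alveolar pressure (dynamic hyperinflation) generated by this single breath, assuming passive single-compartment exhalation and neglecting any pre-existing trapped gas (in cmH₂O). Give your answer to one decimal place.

Flow: 53 L/min ÷ 60 = 0.8833 L/s.
Vt = flow × Ti = 0.8833 L/s × 0.54 s × 1000 mL/L = 476.98 mL.
R = (PIP − Pplat)/V̇ = (27.6 − 21.8) / 0.8833 = 5.8/0.8833 = 6.566 cmH2O·s/L.
C = Vt/(Pplat − PEEP) = 476.98 / (21.8 − 7) = 476.98/14.8 = 32.228 mL/cmH2O.
τ = R × C = 6.566 × 0.03223 L/cmH2O = 0.2116 s.
Fraction remaining = e^(−Te/τ) = e^(−0.31/0.2116) = 0.2311; trapped volume = 476.98 × 0.2311 = 110.23 mL.
Additional alveolar pressure from trapping ≈ V_trapped / C = 110.23 / 32.228 = 3.42 cmH2O.

3.4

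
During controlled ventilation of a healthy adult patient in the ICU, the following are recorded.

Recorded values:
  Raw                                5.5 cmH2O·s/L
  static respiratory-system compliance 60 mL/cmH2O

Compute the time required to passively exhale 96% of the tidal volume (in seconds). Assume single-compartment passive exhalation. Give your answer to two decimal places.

1.06

τ = R × C = 5.5 × 60 mL/cmH2O = 5.5 × 0.060 L/cmH2O = 0.33 s.
Exhaled fraction f = 1 − e^(−t/τ) → t = −τ·ln(1 − f) = −0.33·ln(0.04) = 1.062 s.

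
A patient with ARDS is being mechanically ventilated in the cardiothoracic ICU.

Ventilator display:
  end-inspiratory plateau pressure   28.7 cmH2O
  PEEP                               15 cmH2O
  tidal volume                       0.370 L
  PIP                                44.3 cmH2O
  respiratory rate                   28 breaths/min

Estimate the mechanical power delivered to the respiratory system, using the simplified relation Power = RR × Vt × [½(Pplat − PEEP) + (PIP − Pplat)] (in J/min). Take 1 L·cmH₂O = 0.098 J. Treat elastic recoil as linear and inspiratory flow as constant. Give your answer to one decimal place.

Per-breath work = Vt × [½(Pplat−PEEP) + (PIP−Pplat)] = 0.370 × [0.5×13.7 + 15.6] = 0.370 × 22.45 = 8.307 L·cmH2O.
Power = 28 × 8.307 = 232.6 L·cmH2O/min.
× 0.098 J/(L·cmH2O) → 22.795 J/min.

22.8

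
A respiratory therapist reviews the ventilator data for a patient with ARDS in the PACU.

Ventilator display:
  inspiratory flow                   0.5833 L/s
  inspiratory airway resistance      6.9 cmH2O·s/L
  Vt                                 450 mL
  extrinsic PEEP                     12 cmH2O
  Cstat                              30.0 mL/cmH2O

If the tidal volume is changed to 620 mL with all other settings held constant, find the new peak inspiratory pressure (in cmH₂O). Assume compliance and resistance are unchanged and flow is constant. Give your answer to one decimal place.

36.7

PIP = Vt/C + R·V̇ + PEEP (constant-flow equation of motion).
Only the elastic term changes: ΔPIP = ΔVt / C = (620 − 450) / 30.0 = 5.667 cmH2O.
Original PIP = 450/30.0 + 6.9×0.5833 + 12 = 31.025 cmH2O; new PIP = 31.025 + (5.667) = 36.692 cmH2O.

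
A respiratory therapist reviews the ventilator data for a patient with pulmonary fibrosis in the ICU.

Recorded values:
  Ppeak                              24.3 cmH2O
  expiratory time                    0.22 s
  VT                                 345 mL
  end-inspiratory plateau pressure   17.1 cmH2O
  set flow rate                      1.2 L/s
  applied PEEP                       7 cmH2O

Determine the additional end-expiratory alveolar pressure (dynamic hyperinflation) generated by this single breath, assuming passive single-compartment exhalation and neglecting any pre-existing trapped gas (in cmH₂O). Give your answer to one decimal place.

R = (PIP − Pplat)/V̇ = (24.3 − 17.1) / 1.2 = 7.2/1.2 = 6.0 cmH2O·s/L.
C = Vt/(Pplat − PEEP) = 345.0 / (17.1 − 7) = 345.0/10.1 = 34.158 mL/cmH2O.
τ = R × C = 6.0 × 0.03416 L/cmH2O = 0.205 s.
Fraction remaining = e^(−Te/τ) = e^(−0.22/0.205) = 0.3419; trapped volume = 345.0 × 0.3419 = 117.96 mL.
Additional alveolar pressure from trapping ≈ V_trapped / C = 117.96 / 34.158 = 3.453 cmH2O.

3.5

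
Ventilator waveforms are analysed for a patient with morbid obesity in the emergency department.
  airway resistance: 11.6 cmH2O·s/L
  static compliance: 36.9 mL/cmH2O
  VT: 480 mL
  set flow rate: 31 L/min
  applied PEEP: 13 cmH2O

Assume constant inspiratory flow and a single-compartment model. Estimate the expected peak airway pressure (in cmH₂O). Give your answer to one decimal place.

32.0

Flow: 31 L/min ÷ 60 = 0.5167 L/s.
Equation of motion (constant flow): PIP = Vt/C + R·V̇ + PEEP.
PIP = 480/36.9 + 11.6×0.5167 + 13 = 13.008 + 5.994 + 13 = 32.002 cmH2O.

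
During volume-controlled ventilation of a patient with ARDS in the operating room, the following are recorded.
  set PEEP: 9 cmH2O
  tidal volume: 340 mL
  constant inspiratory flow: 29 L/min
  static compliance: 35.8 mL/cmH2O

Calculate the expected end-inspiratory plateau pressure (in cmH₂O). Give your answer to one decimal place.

18.5

Pplat = PEEP + Vt / Cstat = 9 + 340 / 35.8 = 9 + 9.497 = 18.497 cmH2O.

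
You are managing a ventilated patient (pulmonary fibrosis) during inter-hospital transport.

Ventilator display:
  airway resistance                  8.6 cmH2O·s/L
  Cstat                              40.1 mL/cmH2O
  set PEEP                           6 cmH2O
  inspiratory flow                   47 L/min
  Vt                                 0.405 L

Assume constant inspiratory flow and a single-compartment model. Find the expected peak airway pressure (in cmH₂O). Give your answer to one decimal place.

Flow: 47 L/min ÷ 60 = 0.7833 L/s.
Equation of motion (constant flow): PIP = Vt/C + R·V̇ + PEEP.
PIP = 405/40.1 + 8.6×0.7833 + 6 = 10.1 + 6.736 + 6 = 22.836 cmH2O.

22.8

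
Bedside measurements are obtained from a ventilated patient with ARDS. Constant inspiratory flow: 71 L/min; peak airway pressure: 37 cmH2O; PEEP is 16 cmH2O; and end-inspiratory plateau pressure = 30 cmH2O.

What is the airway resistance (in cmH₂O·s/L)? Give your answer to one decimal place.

Flow: 71 L/min ÷ 60 = 1.1833 L/s.
Raw = (PIP − Pplat) / flow = (37 − 30) / 1.1833 = 7.0 / 1.1833 = 5.916 cmH2O·s/L.

5.9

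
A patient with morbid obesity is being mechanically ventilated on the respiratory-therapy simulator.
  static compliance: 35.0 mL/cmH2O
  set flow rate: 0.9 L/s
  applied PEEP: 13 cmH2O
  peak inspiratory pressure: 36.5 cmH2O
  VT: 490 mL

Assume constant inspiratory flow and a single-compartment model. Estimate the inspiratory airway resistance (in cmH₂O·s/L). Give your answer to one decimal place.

10.6

Equation of motion (constant flow): PIP = Vt/C + R·V̇ + PEEP.
R·V̇ = PIP − Vt/C − PEEP = 36.5 − 490/35.0 − 13 = 36.5 − 14.0 − 13 = 9.5 cmH2O.
R = 9.5 / 0.9 = 10.556 cmH2O·s/L.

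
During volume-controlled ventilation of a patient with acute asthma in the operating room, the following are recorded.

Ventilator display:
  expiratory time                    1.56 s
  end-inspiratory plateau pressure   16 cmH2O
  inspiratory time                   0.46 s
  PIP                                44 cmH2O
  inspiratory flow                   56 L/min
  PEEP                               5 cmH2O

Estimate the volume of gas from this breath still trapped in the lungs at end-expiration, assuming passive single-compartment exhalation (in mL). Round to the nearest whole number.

113

Flow: 56 L/min ÷ 60 = 0.9333 L/s.
Vt = flow × Ti = 0.9333 L/s × 0.46 s × 1000 mL/L = 429.32 mL.
R = (PIP − Pplat)/V̇ = (44 − 16) / 0.9333 = 28.0/0.9333 = 30.001 cmH2O·s/L.
C = Vt/(Pplat − PEEP) = 429.32 / (16 − 5) = 429.32/11.0 = 39.029 mL/cmH2O.
τ = R × C = 30.001 × 0.03903 L/cmH2O = 1.171 s.
Fraction remaining = e^(−Te/τ) = e^(−1.56/1.171) = 0.2639.
Trapped volume = 429.32 × 0.2639 = 113.3 mL.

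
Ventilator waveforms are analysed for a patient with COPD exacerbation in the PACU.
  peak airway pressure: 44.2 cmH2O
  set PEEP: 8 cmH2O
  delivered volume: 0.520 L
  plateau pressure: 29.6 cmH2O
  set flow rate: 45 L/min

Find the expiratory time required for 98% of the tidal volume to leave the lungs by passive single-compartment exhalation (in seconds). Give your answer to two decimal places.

Flow: 45 L/min ÷ 60 = 0.75 L/s.
R = (PIP − Pplat)/V̇ = (44.2 − 29.6) / 0.75 = 14.6/0.75 = 19.467 cmH2O·s/L.
C = Vt/(Pplat − PEEP) = 520.0 / (29.6 − 8) = 520.0/21.6 = 24.074 mL/cmH2O.
τ = R × C = 19.467 × 0.02407 L/cmH2O = 0.4686 s.
t = −τ·ln(1 − 0.98) = −0.4686·ln(0.02) = 1.833 s.

1.83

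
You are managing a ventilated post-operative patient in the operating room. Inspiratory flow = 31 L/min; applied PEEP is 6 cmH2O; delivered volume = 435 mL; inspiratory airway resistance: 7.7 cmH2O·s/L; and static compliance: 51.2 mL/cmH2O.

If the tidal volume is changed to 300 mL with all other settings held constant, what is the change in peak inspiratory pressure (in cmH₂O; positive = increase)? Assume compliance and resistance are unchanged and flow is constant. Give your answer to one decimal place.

-2.6

PIP = Vt/C + R·V̇ + PEEP (constant-flow equation of motion).
Only the elastic term changes: ΔPIP = ΔVt / C = (300 − 435) / 51.2 = -2.637 cmH2O.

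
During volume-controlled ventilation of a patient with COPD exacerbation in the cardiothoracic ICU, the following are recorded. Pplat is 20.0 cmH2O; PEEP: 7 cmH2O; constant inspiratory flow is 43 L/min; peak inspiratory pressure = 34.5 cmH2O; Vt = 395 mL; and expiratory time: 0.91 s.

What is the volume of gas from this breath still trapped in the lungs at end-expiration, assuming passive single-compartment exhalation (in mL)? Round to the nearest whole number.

90

Flow: 43 L/min ÷ 60 = 0.7167 L/s.
R = (PIP − Pplat)/V̇ = (34.5 − 20.0) / 0.7167 = 14.5/0.7167 = 20.232 cmH2O·s/L.
C = Vt/(Pplat − PEEP) = 395.0 / (20.0 − 7) = 395.0/13.0 = 30.385 mL/cmH2O.
τ = R × C = 20.232 × 0.03039 L/cmH2O = 0.6149 s.
Fraction remaining = e^(−Te/τ) = e^(−0.91/0.6149) = 0.2277.
Trapped volume = 395.0 × 0.2277 = 89.942 mL.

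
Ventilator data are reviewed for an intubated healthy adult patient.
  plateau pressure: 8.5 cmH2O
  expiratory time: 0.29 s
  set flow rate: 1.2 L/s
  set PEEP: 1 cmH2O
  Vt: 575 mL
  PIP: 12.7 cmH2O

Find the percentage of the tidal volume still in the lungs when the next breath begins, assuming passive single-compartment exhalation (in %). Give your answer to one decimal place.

33.9

R = (PIP − Pplat)/V̇ = (12.7 − 8.5) / 1.2 = 4.2/1.2 = 3.5 cmH2O·s/L.
C = Vt/(Pplat − PEEP) = 575.0 / (8.5 − 1) = 575.0/7.5 = 76.667 mL/cmH2O.
τ = R × C = 3.5 × 0.07667 L/cmH2O = 0.2683 s.
Fraction remaining at end-expiration = e^(−Te/τ) = e^(−0.29/0.2683) = 0.3393 → 33.93%.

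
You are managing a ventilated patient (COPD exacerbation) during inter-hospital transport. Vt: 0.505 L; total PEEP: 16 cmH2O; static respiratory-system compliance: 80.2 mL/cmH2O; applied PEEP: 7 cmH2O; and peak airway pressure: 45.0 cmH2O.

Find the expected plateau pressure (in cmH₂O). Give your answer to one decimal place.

End-expiratory occlusion gives total PEEP = 16 cmH2O (intrinsic PEEP = 16 − 7 = 9). Use total PEEP for the elastic gradient.
Pplat = PEEPtotal + Vt / Cstat = 16 + 505 / 80.2 = 16 + 6.297 = 22.297 cmH2O.

22.3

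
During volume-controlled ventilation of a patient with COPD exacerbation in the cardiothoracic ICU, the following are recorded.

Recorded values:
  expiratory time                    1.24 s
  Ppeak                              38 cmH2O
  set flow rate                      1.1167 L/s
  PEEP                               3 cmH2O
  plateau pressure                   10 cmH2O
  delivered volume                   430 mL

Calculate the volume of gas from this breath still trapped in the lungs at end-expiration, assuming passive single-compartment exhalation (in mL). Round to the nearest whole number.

R = (PIP − Pplat)/V̇ = (38 − 10) / 1.1167 = 28.0/1.1167 = 25.074 cmH2O·s/L.
C = Vt/(Pplat − PEEP) = 430.0 / (10 − 3) = 430.0/7.0 = 61.429 mL/cmH2O.
τ = R × C = 25.074 × 0.06143 L/cmH2O = 1.54 s.
Fraction remaining = e^(−Te/τ) = e^(−1.24/1.54) = 0.447.
Trapped volume = 430.0 × 0.447 = 192.21 mL.

192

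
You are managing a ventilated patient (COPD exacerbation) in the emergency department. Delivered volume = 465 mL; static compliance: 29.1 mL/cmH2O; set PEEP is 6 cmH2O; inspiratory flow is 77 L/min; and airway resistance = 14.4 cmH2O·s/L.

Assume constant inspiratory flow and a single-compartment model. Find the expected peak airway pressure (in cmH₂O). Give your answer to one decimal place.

Flow: 77 L/min ÷ 60 = 1.2833 L/s.
Equation of motion (constant flow): PIP = Vt/C + R·V̇ + PEEP.
PIP = 465/29.1 + 14.4×1.2833 + 6 = 15.979 + 18.48 + 6 = 40.459 cmH2O.

40.5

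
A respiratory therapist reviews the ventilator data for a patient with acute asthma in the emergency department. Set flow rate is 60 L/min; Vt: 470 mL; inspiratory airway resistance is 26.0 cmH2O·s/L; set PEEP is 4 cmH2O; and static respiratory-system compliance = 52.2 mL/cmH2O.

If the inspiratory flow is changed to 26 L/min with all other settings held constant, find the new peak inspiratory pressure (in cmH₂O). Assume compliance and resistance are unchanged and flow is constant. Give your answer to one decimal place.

24.3

Flow: 60 L/min ÷ 60 = 1 L/s.
New flow: 26 L/min ÷ 60 = 0.4333 L/s.
PIP = Vt/C + R·V̇ + PEEP (constant-flow equation of motion).
Only the resistive term changes: ΔPIP = R × ΔV̇ = 26.0 × (0.4333 − 1) = 26.0 × -0.5667 = -14.734 cmH2O.
Original PIP = 470/52.2 + 26.0×1 + 4 = 39.004 cmH2O; new PIP = 39.004 + (-14.734) = 24.27 cmH2O.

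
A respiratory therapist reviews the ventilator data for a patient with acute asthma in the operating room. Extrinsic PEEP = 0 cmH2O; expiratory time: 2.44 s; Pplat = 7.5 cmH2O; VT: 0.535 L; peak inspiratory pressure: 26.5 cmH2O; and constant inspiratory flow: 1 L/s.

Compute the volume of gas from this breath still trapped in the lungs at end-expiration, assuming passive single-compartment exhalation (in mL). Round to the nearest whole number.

88

R = (PIP − Pplat)/V̇ = (26.5 − 7.5) / 1 = 19.0/1 = 19.0 cmH2O·s/L.
C = Vt/(Pplat − PEEP) = 535.0 / (7.5 − 0) = 535.0/7.5 = 71.333 mL/cmH2O.
τ = R × C = 19.0 × 0.07133 L/cmH2O = 1.355 s.
Fraction remaining = e^(−Te/τ) = e^(−2.44/1.355) = 0.1652.
Trapped volume = 535.0 × 0.1652 = 88.382 mL.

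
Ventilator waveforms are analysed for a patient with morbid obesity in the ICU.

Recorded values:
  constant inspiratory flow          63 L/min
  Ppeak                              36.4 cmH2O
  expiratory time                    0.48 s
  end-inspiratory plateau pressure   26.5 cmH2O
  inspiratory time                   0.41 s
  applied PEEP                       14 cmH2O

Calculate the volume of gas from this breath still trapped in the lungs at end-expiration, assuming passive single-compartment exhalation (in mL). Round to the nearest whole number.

Flow: 63 L/min ÷ 60 = 1.05 L/s.
Vt = flow × Ti = 1.05 L/s × 0.41 s × 1000 mL/L = 430.5 mL.
R = (PIP − Pplat)/V̇ = (36.4 − 26.5) / 1.05 = 9.9/1.05 = 9.429 cmH2O·s/L.
C = Vt/(Pplat − PEEP) = 430.5 / (26.5 − 14) = 430.5/12.5 = 34.44 mL/cmH2O.
τ = R × C = 9.429 × 0.03444 L/cmH2O = 0.3247 s.
Fraction remaining = e^(−Te/τ) = e^(−0.48/0.3247) = 0.228.
Trapped volume = 430.5 × 0.228 = 98.154 mL.

98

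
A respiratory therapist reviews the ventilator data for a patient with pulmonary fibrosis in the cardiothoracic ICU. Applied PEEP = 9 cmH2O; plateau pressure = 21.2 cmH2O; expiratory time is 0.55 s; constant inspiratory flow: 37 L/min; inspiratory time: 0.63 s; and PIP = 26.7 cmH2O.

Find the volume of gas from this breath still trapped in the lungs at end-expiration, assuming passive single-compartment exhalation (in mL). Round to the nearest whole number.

56

Flow: 37 L/min ÷ 60 = 0.6167 L/s.
Vt = flow × Ti = 0.6167 L/s × 0.63 s × 1000 mL/L = 388.52 mL.
R = (PIP − Pplat)/V̇ = (26.7 − 21.2) / 0.6167 = 5.5/0.6167 = 8.918 cmH2O·s/L.
C = Vt/(Pplat − PEEP) = 388.52 / (21.2 − 9) = 388.52/12.2 = 31.846 mL/cmH2O.
τ = R × C = 8.918 × 0.03185 L/cmH2O = 0.284 s.
Fraction remaining = e^(−Te/τ) = e^(−0.55/0.284) = 0.1442.
Trapped volume = 388.52 × 0.1442 = 56.025 mL.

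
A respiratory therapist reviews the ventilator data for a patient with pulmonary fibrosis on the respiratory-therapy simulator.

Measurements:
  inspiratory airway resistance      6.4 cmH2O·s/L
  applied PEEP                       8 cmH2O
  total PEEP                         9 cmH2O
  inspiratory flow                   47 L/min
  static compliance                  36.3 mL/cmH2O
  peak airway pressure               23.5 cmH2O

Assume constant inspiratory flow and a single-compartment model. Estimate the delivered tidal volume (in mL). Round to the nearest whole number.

Flow: 47 L/min ÷ 60 = 0.7833 L/s.
Total PEEP = 9 cmH2O (set 8 + intrinsic 1); this is the baseline alveolar pressure.
Equation of motion (constant flow): PIP = Vt/C + R·V̇ + PEEP.
Vt/C = PIP − R·V̇ − PEEP = 23.5 − 5.013 − 9 = 9.487 cmH2O.
Vt = C × 9.487 = 36.3 × 9.487 = 344.38 mL.

344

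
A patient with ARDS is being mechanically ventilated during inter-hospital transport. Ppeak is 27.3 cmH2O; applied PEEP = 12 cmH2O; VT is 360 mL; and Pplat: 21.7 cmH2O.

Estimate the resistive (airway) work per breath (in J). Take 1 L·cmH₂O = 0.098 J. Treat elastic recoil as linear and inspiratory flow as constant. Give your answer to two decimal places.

With constant inspiratory flow the resistive pressure is constant at PIP − Pplat = 27.3 − 21.7 = 5.6 cmH2O, so resistive work = 5.6 × 0.360 = 2.016 L·cmH2O.
× 0.098 J/(L·cmH2O) → 0.1976 J.

0.20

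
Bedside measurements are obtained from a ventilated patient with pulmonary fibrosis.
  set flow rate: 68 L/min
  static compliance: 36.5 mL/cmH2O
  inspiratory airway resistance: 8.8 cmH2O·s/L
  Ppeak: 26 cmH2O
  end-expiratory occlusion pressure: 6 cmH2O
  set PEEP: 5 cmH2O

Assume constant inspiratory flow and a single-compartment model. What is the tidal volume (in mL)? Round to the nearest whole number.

366

Flow: 68 L/min ÷ 60 = 1.1333 L/s.
Total PEEP = 6 cmH2O (set 5 + intrinsic 1); this is the baseline alveolar pressure.
Equation of motion (constant flow): PIP = Vt/C + R·V̇ + PEEP.
Vt/C = PIP − R·V̇ − PEEP = 26 − 9.973 − 6 = 10.027 cmH2O.
Vt = C × 10.027 = 36.5 × 10.027 = 365.99 mL.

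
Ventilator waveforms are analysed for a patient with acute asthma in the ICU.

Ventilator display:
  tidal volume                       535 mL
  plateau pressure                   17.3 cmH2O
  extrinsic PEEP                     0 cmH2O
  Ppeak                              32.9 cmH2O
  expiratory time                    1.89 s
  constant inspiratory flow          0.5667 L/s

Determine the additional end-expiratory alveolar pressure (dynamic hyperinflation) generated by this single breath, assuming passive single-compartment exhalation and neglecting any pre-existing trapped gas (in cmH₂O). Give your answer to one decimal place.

1.9

R = (PIP − Pplat)/V̇ = (32.9 − 17.3) / 0.5667 = 15.6/0.5667 = 27.528 cmH2O·s/L.
C = Vt/(Pplat − PEEP) = 535.0 / (17.3 − 0) = 535.0/17.3 = 30.925 mL/cmH2O.
τ = R × C = 27.528 × 0.03093 L/cmH2O = 0.8514 s.
Fraction remaining = e^(−Te/τ) = e^(−1.89/0.8514) = 0.1086; trapped volume = 535.0 × 0.1086 = 58.101 mL.
Additional alveolar pressure from trapping ≈ V_trapped / C = 58.101 / 30.925 = 1.879 cmH2O.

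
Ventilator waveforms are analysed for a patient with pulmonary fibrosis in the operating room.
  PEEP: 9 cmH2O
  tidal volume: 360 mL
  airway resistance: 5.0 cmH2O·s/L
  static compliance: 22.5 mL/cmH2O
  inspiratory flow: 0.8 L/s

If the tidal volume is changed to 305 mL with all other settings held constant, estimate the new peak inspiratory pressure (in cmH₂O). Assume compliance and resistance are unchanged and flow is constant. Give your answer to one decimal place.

PIP = Vt/C + R·V̇ + PEEP (constant-flow equation of motion).
Only the elastic term changes: ΔPIP = ΔVt / C = (305 − 360) / 22.5 = -2.444 cmH2O.
Original PIP = 360/22.5 + 5.0×0.8 + 9 = 29.0 cmH2O; new PIP = 29.0 + (-2.444) = 26.556 cmH2O.

26.6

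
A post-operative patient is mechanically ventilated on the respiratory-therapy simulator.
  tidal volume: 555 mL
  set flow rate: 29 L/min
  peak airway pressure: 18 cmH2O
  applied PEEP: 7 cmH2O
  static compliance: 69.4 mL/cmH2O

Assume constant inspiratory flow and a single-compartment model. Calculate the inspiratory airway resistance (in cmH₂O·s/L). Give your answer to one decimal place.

Flow: 29 L/min ÷ 60 = 0.4833 L/s.
Equation of motion (constant flow): PIP = Vt/C + R·V̇ + PEEP.
R·V̇ = PIP − Vt/C − PEEP = 18 − 555/69.4 − 7 = 18 − 7.997 − 7 = 3.003 cmH2O.
R = 3.003 / 0.4833 = 6.214 cmH2O·s/L.

6.2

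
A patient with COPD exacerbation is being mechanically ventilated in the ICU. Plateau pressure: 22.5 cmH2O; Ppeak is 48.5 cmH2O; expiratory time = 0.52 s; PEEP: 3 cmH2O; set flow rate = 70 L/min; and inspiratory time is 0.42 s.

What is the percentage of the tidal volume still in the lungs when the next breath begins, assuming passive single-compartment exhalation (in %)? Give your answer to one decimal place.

Flow: 70 L/min ÷ 60 = 1.1667 L/s.
Vt = flow × Ti = 1.1667 L/s × 0.42 s × 1000 mL/L = 490.01 mL.
R = (PIP − Pplat)/V̇ = (48.5 − 22.5) / 1.1667 = 26.0/1.1667 = 22.285 cmH2O·s/L.
C = Vt/(Pplat − PEEP) = 490.01 / (22.5 − 3) = 490.01/19.5 = 25.129 mL/cmH2O.
τ = R × C = 22.285 × 0.02513 L/cmH2O = 0.56 s.
Fraction remaining at end-expiration = e^(−Te/τ) = e^(−0.52/0.56) = 0.3951 → 39.51%.

39.5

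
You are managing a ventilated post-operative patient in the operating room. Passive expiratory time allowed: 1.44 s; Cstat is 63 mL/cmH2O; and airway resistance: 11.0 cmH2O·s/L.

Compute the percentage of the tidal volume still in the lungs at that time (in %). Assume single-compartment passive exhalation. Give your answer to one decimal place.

τ = R × C = 11.0 × 63 mL/cmH2O = 11.0 × 0.063 L/cmH2O = 0.693 s.
Passive exhalation: V(t)/V₀ = e^(−t/τ) = e^(−1.44/0.693) = 0.1252.
Fraction remaining = 0.1252 → 12.52%.

12.5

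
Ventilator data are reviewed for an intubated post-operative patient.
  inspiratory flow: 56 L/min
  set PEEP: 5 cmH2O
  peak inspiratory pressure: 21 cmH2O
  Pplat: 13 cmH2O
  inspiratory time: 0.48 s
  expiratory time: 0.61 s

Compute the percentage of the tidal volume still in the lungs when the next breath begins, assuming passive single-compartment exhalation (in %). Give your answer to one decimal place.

28.1

Flow: 56 L/min ÷ 60 = 0.9333 L/s.
Vt = flow × Ti = 0.9333 L/s × 0.48 s × 1000 mL/L = 447.98 mL.
R = (PIP − Pplat)/V̇ = (21 − 13) / 0.9333 = 8.0/0.9333 = 8.572 cmH2O·s/L.
C = Vt/(Pplat − PEEP) = 447.98 / (13 − 5) = 447.98/8.0 = 55.998 mL/cmH2O.
τ = R × C = 8.572 × 0.056 L/cmH2O = 0.48 s.
Fraction remaining at end-expiration = e^(−Te/τ) = e^(−0.61/0.48) = 0.2806 → 28.06%.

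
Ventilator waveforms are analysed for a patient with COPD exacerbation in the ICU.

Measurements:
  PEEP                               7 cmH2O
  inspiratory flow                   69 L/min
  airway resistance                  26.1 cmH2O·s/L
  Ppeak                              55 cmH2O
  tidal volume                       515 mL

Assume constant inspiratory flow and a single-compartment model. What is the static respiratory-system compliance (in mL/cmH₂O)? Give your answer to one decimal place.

Flow: 69 L/min ÷ 60 = 1.15 L/s.
Equation of motion (constant flow): PIP = Vt/C + R·V̇ + PEEP.
Vt/C = PIP − R·V̇ − PEEP = 55 − 26.1×1.15 − 7 = 55 − 30.015 − 7 = 17.985 cmH2O.
C = Vt / 17.985 = 515 / 17.985 = 28.635 mL/cmH2O.

28.6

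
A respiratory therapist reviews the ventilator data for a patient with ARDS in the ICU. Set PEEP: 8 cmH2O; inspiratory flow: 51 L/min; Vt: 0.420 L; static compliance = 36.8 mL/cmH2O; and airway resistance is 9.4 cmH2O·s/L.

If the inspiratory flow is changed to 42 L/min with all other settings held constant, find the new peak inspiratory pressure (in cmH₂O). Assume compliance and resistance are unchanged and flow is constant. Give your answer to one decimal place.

26.0

Flow: 51 L/min ÷ 60 = 0.85 L/s.
New flow: 42 L/min ÷ 60 = 0.7 L/s.
PIP = Vt/C + R·V̇ + PEEP (constant-flow equation of motion).
Only the resistive term changes: ΔPIP = R × ΔV̇ = 9.4 × (0.7 − 0.85) = 9.4 × -0.15 = -1.41 cmH2O.
Original PIP = 420/36.8 + 9.4×0.85 + 8 = 27.403 cmH2O; new PIP = 27.403 + (-1.41) = 25.993 cmH2O.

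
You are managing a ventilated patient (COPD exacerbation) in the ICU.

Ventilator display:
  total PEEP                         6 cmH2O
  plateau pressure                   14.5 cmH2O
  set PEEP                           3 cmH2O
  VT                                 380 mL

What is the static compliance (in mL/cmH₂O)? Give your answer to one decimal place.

End-expiratory occlusion gives total PEEP = 6 cmH2O (intrinsic PEEP = 6 − 3 = 3). Use total PEEP for the elastic gradient.
Cstat = Vt / (Pplat − PEEPtotal) = 380 / (14.5 − 6) = 380 / 8.5 = 44.706 mL/cmH2O.

44.7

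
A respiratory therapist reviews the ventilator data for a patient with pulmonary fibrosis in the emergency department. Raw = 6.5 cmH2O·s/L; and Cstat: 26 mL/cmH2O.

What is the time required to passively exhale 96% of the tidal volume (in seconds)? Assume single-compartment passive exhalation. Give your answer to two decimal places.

0.54

τ = R × C = 6.5 × 26 mL/cmH2O = 6.5 × 0.026 L/cmH2O = 0.169 s.
Exhaled fraction f = 1 − e^(−t/τ) → t = −τ·ln(1 − f) = −0.169·ln(0.04) = 0.544 s.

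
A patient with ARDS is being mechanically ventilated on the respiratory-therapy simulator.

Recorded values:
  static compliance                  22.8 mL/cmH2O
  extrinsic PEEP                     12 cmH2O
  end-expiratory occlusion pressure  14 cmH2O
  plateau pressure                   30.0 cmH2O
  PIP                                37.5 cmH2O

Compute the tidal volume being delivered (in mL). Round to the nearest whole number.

365

End-expiratory occlusion gives total PEEP = 14 cmH2O (intrinsic PEEP = 14 − 12 = 2). Use total PEEP for the elastic gradient.
Vt = Cstat × (Pplat − PEEPtotal) = 22.8 × (30.0 − 14) = 22.8 × 16.0 = 364.8 mL.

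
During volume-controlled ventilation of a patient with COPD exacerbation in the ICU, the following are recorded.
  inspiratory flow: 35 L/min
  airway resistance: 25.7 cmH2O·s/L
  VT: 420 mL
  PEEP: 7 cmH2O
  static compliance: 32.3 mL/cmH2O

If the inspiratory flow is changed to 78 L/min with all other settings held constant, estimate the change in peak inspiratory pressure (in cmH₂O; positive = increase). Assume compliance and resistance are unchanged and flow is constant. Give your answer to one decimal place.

Flow: 35 L/min ÷ 60 = 0.5833 L/s.
New flow: 78 L/min ÷ 60 = 1.3 L/s.
PIP = Vt/C + R·V̇ + PEEP (constant-flow equation of motion).
Only the resistive term changes: ΔPIP = R × ΔV̇ = 25.7 × (1.3 − 0.5833) = 25.7 × 0.7167 = 18.419 cmH2O.

18.4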